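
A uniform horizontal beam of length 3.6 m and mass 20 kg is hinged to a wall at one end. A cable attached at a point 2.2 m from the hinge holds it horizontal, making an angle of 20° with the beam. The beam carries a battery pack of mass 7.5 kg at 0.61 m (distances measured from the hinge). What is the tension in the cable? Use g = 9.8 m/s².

Sum moments about the hinge (the unknown hinge reaction has zero arm there).
Beam weight: 20 × 9.8 = 196 N down at 1.8 m → arm 1.8 m, τ = 196 × 1.8 = 352.8 N·m clockwise.
Battery pack: 7.5 × 9.8 = 73.5 N down at 0.61 m → arm 0.61 m, τ = 73.5 × 0.61 = 44.84 N·m clockwise.
Total clockwise load moment = 397.6 N·m.
The cable tension T acts at 2.2 m; only its component perpendicular to the beam, T sinθ, produces torque. sin 20° = 0.342.
Setting net torque to zero: T × 2.2 × 0.342 = 397.6 → T = 397.6 / 0.7524 = 528 N.

T ≈ 528 N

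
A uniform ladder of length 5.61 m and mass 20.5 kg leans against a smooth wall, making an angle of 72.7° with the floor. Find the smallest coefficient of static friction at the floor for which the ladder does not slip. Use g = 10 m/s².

μ_min ≈ 0.156

Sum moments about the foot of the ladder (the floor normal and friction both act there and drop out).
Ladder weight 20.5×10 = 205 N acts at 2.805 m along the ladder; its horizontal arm is 2.805·cos72.7° = 0.8341 m → τ = 171 N·m clockwise.
Wall normal N acts horizontally at the top; its moment arm is the height L sinθ = 5.61·sin72.7° = 5.356 m, counterclockwise.
Setting net torque to zero: N × 5.356 = 171 → N = 31.93 N.
ΣFx = 0 ⇒ f = N_wall = 31.93 N. ΣFy = 0 ⇒ N_floor = 205 N.
μ_min = f / N_floor = 31.93 / 205 = 0.156.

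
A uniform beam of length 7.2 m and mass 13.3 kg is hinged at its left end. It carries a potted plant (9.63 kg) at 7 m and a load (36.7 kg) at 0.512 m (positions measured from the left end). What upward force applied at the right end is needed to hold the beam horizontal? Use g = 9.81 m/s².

About the left end:
Beam weight: 13.3 × 9.81 = 130.5 N down at 3.6 m → arm 3.6 m, τ = 130.5 × 3.6 = 469.8 N·m clockwise.
Potted plant: 9.63 × 9.81 = 94.47 N down at 7 m → arm 7 m, τ = 94.47 × 7 = 661.3 N·m clockwise.
Load: 36.7 × 9.81 = 360 N down at 0.512 m → arm 0.512 m, τ = 360 × 0.512 = 184.3 N·m clockwise.
Net moment of the loads = 1315 N·m clockwise.
The upward force F acts at the right end, arm 7.2 m, giving F × 7.2 counterclockwise.
Setting net torque to zero: F × 7.2 = 1315 → F = 1315 / 7.2 = 183 N.

F ≈ 183 N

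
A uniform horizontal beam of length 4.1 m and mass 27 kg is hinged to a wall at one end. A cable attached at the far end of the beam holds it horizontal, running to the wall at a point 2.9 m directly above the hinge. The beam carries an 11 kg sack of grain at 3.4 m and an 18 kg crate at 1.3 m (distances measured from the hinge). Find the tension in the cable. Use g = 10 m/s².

Take moments about the hinge.
Beam weight: 27 × 10 = 270 N down at 2.05 m → arm 2.05 m, τ = 270 × 2.05 = 553.5 N·m clockwise.
Sack of grain: 11 × 10 = 110 N down at 3.4 m → arm 3.4 m, τ = 110 × 3.4 = 374 N·m clockwise.
Crate: 18 × 10 = 180 N down at 1.3 m → arm 1.3 m, τ = 180 × 1.3 = 234 N·m clockwise.
Total clockwise load moment = 1162 N·m.
The cable tension T acts at 4.1 m; only its component perpendicular to the beam, T sinθ, produces torque. sinθ = h/√(h²+d²) = 2.9/√(2.9²+4.1²) = 0.5775.
Στ = 0 ⇒ T × 4.1 × 0.5775 = 1162 ⇒ T = 1162 / 2.368 = 491 N.

T ≈ 491 N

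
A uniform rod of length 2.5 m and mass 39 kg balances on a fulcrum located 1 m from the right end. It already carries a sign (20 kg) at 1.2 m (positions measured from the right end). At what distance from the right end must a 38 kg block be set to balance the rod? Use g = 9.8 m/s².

About the fulcrum (at 1 m from the right end):
Beam weight: 39 × 9.8 = 382.2 N down at 1.25 m → arm 0.25 m, τ = 382.2 × 0.25 = 95.55 N·m counterclockwise.
Sign: 20 × 9.8 = 196 N down at 1.2 m → arm 0.2 m, τ = 196 × 0.2 = 39.2 N·m counterclockwise.
Net moment of existing loads = 134.8 N·m counterclockwise.
The block weighs 38 × 9.8 = 372.4 N and must supply an equal clockwise moment, so its lever arm about the fulcrum is 134.8 / 372.4 = 0.362 m.
That puts it at 1 − 0.362 = 0.638 m from the right end.

x ≈ 0.638 m from the right end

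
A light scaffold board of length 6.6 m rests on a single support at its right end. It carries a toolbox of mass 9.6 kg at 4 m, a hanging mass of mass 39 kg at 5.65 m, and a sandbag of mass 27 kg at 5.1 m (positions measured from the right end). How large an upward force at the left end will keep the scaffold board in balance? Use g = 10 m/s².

F ≈ 601 N

Choose the right end as the axis so the unknown pivot reaction has zero arm there.
Toolbox: 9.6 × 10 = 96 N down at 4 m → arm 4 m, τ = 96 × 4 = 384 N·m counterclockwise.
Hanging mass: 39 × 10 = 390 N down at 5.65 m → arm 5.65 m, τ = 390 × 5.65 = 2204 N·m counterclockwise.
Sandbag: 27 × 10 = 270 N down at 5.1 m → arm 5.1 m, τ = 270 × 5.1 = 1377 N·m counterclockwise.
Net moment of the loads = 3965 N·m counterclockwise.
The upward force F acts at the left end, arm 6.6 m, giving F × 6.6 clockwise.
Setting net torque to zero: F × 6.6 = 3965 → F = 3965 / 6.6 = 601 N.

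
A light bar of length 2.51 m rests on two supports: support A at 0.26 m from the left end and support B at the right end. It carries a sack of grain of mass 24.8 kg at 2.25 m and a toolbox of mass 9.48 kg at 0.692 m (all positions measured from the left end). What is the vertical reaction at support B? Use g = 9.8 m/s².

Take moments about support A.
Sack of grain: 24.8 × 9.8 = 243 N down at 2.25 m → arm 1.99 m, τ = 243 × 1.99 = 483.6 N·m clockwise.
Toolbox: 9.48 × 9.8 = 92.9 N down at 0.692 m → arm 0.432 m, τ = 92.9 × 0.432 = 40.13 N·m clockwise.
Net load moment about support A = 523.7 N·m clockwise.
Reaction R at support B is upward at 2.51 m, arm 2.25 m → moment R × 2.25 counterclockwise.
Balancing moments: R × 2.25 = 523.7, giving R = 233 N.

R_B ≈ 233 N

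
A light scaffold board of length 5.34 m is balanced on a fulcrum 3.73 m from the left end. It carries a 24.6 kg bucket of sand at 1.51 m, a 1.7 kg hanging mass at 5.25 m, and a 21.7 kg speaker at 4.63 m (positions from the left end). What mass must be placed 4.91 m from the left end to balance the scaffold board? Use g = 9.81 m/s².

About the fulcrum (at 3.73 m from the left end):
Bucket of sand: 24.6 × 9.81 = 241.3 N down at 1.51 m → arm 2.22 m, τ = 241.3 × 2.22 = 535.7 N·m counterclockwise.
Hanging mass: 1.7 × 9.81 = 16.68 N down at 5.25 m → arm 1.52 m, τ = 16.68 × 1.52 = 25.35 N·m clockwise.
Speaker: 21.7 × 9.81 = 212.9 N down at 4.63 m → arm 0.9 m, τ = 212.9 × 0.9 = 191.6 N·m clockwise.
Net moment of known loads = 318.8 N·m counterclockwise.
An unknown mass m at 4.91 m has arm 1.18 m; its moment is m·g·1.18 clockwise.
Στ = 0 ⇒ m × 9.81 × 1.18 = 318.8 ⇒ m = 318.8 / (9.81 × 1.18) = 27.5 kg.

m ≈ 27.5 kg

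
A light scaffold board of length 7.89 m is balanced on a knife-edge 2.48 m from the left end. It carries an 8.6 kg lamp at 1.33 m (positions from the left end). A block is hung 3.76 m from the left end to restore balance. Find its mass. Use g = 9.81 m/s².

Choose the knife-edge (at 2.48 m from the left end) as the axis so the support reaction has zero arm there.
Lamp: 8.6 × 9.81 = 84.37 N down at 1.33 m → arm 1.15 m, τ = 84.37 × 1.15 = 97.03 N·m counterclockwise.
Net moment of known loads = 97.03 N·m counterclockwise.
An unknown mass m at 3.76 m has arm 1.28 m; its moment is m·g·1.28 clockwise.
For rotational equilibrium, m × 9.81 × 1.28 = 97.03, so m = 97.03 / (9.81 × 1.28) = 7.73 kg.

m ≈ 7.73 kg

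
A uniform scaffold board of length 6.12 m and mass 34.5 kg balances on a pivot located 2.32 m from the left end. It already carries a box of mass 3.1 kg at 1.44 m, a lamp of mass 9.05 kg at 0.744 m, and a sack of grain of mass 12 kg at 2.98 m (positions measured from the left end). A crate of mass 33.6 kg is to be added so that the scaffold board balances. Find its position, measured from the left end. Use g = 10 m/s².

x ≈ 1.83 m from the left end

Taking torques about the pivot (at 2.32 m from the left end):
Beam weight: 34.5 × 10 = 345 N down at 3.06 m → arm 0.74 m, τ = 345 × 0.74 = 255.3 N·m clockwise.
Box: 3.1 × 10 = 31 N down at 1.44 m → arm 0.88 m, τ = 31 × 0.88 = 27.28 N·m counterclockwise.
Lamp: 9.05 × 10 = 90.5 N down at 0.744 m → arm 1.576 m, τ = 90.5 × 1.576 = 142.6 N·m counterclockwise.
Sack of grain: 12 × 10 = 120 N down at 2.98 m → arm 0.66 m, τ = 120 × 0.66 = 79.2 N·m clockwise.
Net moment of existing loads = 164.6 N·m clockwise.
The crate weighs 33.6 × 10 = 336 N and must supply an equal counterclockwise moment, so its lever arm about the pivot is 164.6 / 336 = 0.49 m.
That puts it at 2.32 − 0.49 = 1.83 m from the left end.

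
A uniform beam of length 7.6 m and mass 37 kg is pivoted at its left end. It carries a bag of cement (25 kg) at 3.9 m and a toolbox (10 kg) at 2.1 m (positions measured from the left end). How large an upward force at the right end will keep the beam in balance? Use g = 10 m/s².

About the left end:
Beam weight: 37 × 10 = 370 N down at 3.8 m → arm 3.8 m, τ = 370 × 3.8 = 1406 N·m clockwise.
Bag of cement: 25 × 10 = 250 N down at 3.9 m → arm 3.9 m, τ = 250 × 3.9 = 975 N·m clockwise.
Toolbox: 10 × 10 = 100 N down at 2.1 m → arm 2.1 m, τ = 100 × 2.1 = 210 N·m clockwise.
Net moment of the loads = 2591 N·m clockwise.
The upward force F acts at the right end, arm 7.6 m, giving F × 7.6 counterclockwise.
Balancing moments: F × 7.6 = 2591, giving F = 2591 / 7.6 = 341 N.

F ≈ 341 N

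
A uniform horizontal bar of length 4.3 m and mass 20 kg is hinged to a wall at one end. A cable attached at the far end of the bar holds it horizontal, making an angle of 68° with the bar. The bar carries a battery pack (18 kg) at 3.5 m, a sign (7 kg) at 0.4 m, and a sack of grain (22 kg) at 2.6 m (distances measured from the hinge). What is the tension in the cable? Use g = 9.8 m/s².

Choose the hinge as the axis so the unknown hinge reaction has zero arm there.
Beam weight: 20 × 9.8 = 196 N down at 2.15 m → arm 2.15 m, τ = 196 × 2.15 = 421.4 N·m clockwise.
Battery pack: 18 × 9.8 = 176.4 N down at 3.5 m → arm 3.5 m, τ = 176.4 × 3.5 = 617.4 N·m clockwise.
Sign: 7 × 9.8 = 68.6 N down at 0.4 m → arm 0.4 m, τ = 68.6 × 0.4 = 27.44 N·m clockwise.
Sack of grain: 22 × 9.8 = 215.6 N down at 2.6 m → arm 2.6 m, τ = 215.6 × 2.6 = 560.6 N·m clockwise.
Total clockwise load moment = 1627 N·m.
The cable tension T acts at 4.3 m; only its component perpendicular to the bar, T sinθ, produces torque. sin 68° = 0.9272.
Στ = 0 ⇒ T × 4.3 × 0.9272 = 1627 ⇒ T = 1627 / 3.987 = 408 N.

T ≈ 408 N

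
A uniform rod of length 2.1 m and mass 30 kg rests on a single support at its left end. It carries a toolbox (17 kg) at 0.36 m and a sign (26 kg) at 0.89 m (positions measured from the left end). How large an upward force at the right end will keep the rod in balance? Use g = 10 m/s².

F ≈ 289 N

Take moments about the left end.
Beam weight: 30 × 10 = 300 N down at 1.05 m → arm 1.05 m, τ = 300 × 1.05 = 315 N·m clockwise.
Toolbox: 17 × 10 = 170 N down at 0.36 m → arm 0.36 m, τ = 170 × 0.36 = 61.2 N·m clockwise.
Sign: 26 × 10 = 260 N down at 0.89 m → arm 0.89 m, τ = 260 × 0.89 = 231.4 N·m clockwise.
Net moment of the loads = 607.6 N·m clockwise.
The upward force F acts at the right end, arm 2.1 m, giving F × 2.1 counterclockwise.
Setting net torque to zero: F × 2.1 = 607.6 → F = 607.6 / 2.1 = 289 N.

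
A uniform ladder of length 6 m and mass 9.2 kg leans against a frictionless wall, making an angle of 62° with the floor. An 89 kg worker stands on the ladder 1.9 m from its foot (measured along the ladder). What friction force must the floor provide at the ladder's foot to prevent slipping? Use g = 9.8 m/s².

Sum moments about the foot of the ladder (the floor normal and friction both act there and drop out).
Ladder weight 9.2×9.8 = 90.16 N acts at 3 m along the ladder; its horizontal arm is 3·cos62° = 1.408 m → τ = 126.9 N·m clockwise.
Worker: 89×9.8 = 872.2 N at 1.9 m → arm 0.892 m → τ = 778 N·m clockwise.
Wall normal N acts horizontally at the top; its moment arm is the height L sinθ = 6·sin62° = 5.298 m, counterclockwise.
Στ = 0 ⇒ N × 5.298 = 904.9 ⇒ N = 171 N.
ΣFx = 0: friction at the foot balances the wall's push, so f = N_wall = 171 N.

f ≈ 171 N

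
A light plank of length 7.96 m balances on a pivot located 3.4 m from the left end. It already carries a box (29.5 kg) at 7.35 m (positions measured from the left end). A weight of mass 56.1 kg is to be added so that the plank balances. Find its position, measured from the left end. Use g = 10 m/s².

Choose the pivot (at 3.4 m from the left end) as the axis so the support reaction has zero arm there.
Box: 29.5 × 10 = 295 N down at 7.35 m → arm 3.95 m, τ = 295 × 3.95 = 1165 N·m clockwise.
Net moment of existing loads = 1165 N·m clockwise.
The weight weighs 56.1 × 10 = 561 N and must supply an equal counterclockwise moment, so its lever arm about the pivot is 1165 / 561 = 2.08 m.
That puts it at 3.4 − 2.08 = 1.32 m from the left end.

x ≈ 1.32 m from the left end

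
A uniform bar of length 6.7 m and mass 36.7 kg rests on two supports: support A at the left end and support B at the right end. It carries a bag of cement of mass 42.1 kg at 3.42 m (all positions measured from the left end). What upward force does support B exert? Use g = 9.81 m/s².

Choose support A as the axis so its reaction then has zero moment arm.
Beam weight: 36.7 × 9.81 = 360 N down at 3.35 m → arm 3.35 m, τ = 360 × 3.35 = 1206 N·m clockwise.
Bag of cement: 42.1 × 9.81 = 413 N down at 3.42 m → arm 3.42 m, τ = 413 × 3.42 = 1412 N·m clockwise.
Net load moment about support A = 2618 N·m clockwise.
Reaction R at support B is upward at 6.7 m, arm 6.7 m → moment R × 6.7 counterclockwise.
For rotational equilibrium, R × 6.7 = 2618, so R = 391 N.

R_B ≈ 391 N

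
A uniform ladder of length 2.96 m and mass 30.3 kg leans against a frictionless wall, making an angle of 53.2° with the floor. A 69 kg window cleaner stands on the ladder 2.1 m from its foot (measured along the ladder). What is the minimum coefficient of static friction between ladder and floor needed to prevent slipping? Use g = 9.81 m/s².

μ_min ≈ 0.483

Choose the foot of the ladder as the axis so the floor normal and friction both act there and drop out.
Ladder weight 30.3×9.81 = 297.2 N acts at 1.48 m along the ladder; its horizontal arm is 1.48·cos53.2° = 0.8866 m → τ = 263.5 N·m clockwise.
Window cleaner: 69×9.81 = 676.9 N at 2.1 m → arm 1.258 m → τ = 851.5 N·m clockwise.
Wall normal N acts horizontally at the top; its moment arm is the height L sinθ = 2.96·sin53.2° = 2.37 m, counterclockwise.
Balancing moments: N × 2.37 = 1115, giving N = 470.5 N.
ΣFx = 0 ⇒ f = N_wall = 470.5 N. ΣFy = 0 ⇒ N_floor = 974.1 N.
μ_min = f / N_floor = 470.5 / 974.1 = 0.483.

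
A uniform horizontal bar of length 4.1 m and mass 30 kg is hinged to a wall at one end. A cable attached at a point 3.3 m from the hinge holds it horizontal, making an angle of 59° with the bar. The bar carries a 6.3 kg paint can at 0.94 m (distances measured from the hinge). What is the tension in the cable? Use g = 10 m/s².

Choose the hinge as the axis so the unknown hinge reaction has zero arm there.
Beam weight: 30 × 10 = 300 N down at 2.05 m → arm 2.05 m, τ = 300 × 2.05 = 615 N·m clockwise.
Paint can: 6.3 × 10 = 63 N down at 0.94 m → arm 0.94 m, τ = 63 × 0.94 = 59.22 N·m clockwise.
Total clockwise load moment = 674.2 N·m.
The cable tension T acts at 3.3 m; only its component perpendicular to the bar, T sinθ, produces torque. sin 59° = 0.8572.
For rotational equilibrium, T × 3.3 × 0.8572 = 674.2, so T = 674.2 / 2.829 = 238 N.

T ≈ 238 N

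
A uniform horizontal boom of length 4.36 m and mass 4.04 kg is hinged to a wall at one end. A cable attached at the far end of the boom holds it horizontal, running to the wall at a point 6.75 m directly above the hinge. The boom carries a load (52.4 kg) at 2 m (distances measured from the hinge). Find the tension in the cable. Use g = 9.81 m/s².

Taking torques about the hinge:
Beam weight: 4.04 × 9.81 = 39.63 N down at 2.18 m → arm 2.18 m, τ = 39.63 × 2.18 = 86.39 N·m clockwise.
Load: 52.4 × 9.81 = 514 N down at 2 m → arm 2 m, τ = 514 × 2 = 1028 N·m clockwise.
Total clockwise load moment = 1114 N·m.
The cable tension T acts at 4.36 m; only its component perpendicular to the boom, T sinθ, produces torque. sinθ = h/√(h²+d²) = 6.75/√(6.75²+4.36²) = 0.84.
Balancing moments: T × 4.36 × 0.84 = 1114, giving T = 1114 / 3.662 = 304 N.

T ≈ 304 N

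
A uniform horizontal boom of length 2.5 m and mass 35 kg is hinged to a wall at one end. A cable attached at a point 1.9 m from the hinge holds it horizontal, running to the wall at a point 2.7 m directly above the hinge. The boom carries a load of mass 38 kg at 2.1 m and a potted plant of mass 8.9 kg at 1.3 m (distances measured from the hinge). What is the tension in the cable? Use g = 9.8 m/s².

T ≈ 852 N

Take moments about the hinge.
Beam weight: 35 × 9.8 = 343 N down at 1.25 m → arm 1.25 m, τ = 343 × 1.25 = 428.8 N·m clockwise.
Load: 38 × 9.8 = 372.4 N down at 2.1 m → arm 2.1 m, τ = 372.4 × 2.1 = 782 N·m clockwise.
Potted plant: 8.9 × 9.8 = 87.22 N down at 1.3 m → arm 1.3 m, τ = 87.22 × 1.3 = 113.4 N·m clockwise.
Total clockwise load moment = 1324 N·m.
The cable tension T acts at 1.9 m; only its component perpendicular to the boom, T sinθ, produces torque. sinθ = h/√(h²+d²) = 2.7/√(2.7²+1.9²) = 0.8178.
Setting net torque to zero: T × 1.9 × 0.8178 = 1324 → T = 1324 / 1.554 = 852 N.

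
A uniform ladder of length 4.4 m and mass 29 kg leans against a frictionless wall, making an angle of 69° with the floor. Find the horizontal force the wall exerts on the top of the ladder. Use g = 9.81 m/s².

N_wall ≈ 54.6 N

Sum moments about the foot of the ladder (the floor normal and friction both act there and drop out).
Ladder weight 29×9.81 = 284.5 N acts at 2.2 m along the ladder; its horizontal arm is 2.2·cos69° = 0.7884 m → τ = 224.3 N·m clockwise.
Wall normal N acts horizontally at the top; its moment arm is the height L sinθ = 4.4·sin69° = 4.108 m, counterclockwise.
Στ = 0 ⇒ N × 4.108 = 224.3 ⇒ N = 54.6 N.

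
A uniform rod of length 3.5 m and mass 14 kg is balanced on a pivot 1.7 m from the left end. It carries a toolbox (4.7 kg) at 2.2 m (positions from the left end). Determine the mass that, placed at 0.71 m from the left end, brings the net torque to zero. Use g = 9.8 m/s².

Taking torques about the pivot (at 1.7 m from the left end):
Beam weight: 14 × 9.8 = 137.2 N down at 1.75 m → arm 0.05 m, τ = 137.2 × 0.05 = 6.86 N·m clockwise.
Toolbox: 4.7 × 9.8 = 46.06 N down at 2.2 m → arm 0.5 m, τ = 46.06 × 0.5 = 23.03 N·m clockwise.
Net moment of known loads = 29.89 N·m clockwise.
An unknown mass m at 0.71 m has arm 0.99 m; its moment is m·g·0.99 counterclockwise.
Setting net torque to zero: m × 9.8 × 0.99 = 29.89 → m = 29.89 / (9.8 × 0.99) = 3.08 kg.

m ≈ 3.08 kg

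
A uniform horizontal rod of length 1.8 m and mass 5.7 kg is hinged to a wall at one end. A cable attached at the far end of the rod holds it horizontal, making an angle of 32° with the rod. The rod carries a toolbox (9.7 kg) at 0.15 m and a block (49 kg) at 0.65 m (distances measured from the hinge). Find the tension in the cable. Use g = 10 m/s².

Taking torques about the hinge:
Beam weight: 5.7 × 10 = 57 N down at 0.9 m → arm 0.9 m, τ = 57 × 0.9 = 51.3 N·m clockwise.
Toolbox: 9.7 × 10 = 97 N down at 0.15 m → arm 0.15 m, τ = 97 × 0.15 = 14.55 N·m clockwise.
Block: 49 × 10 = 490 N down at 0.65 m → arm 0.65 m, τ = 490 × 0.65 = 318.5 N·m clockwise.
Total clockwise load moment = 384.4 N·m.
The cable tension T acts at 1.8 m; only its component perpendicular to the rod, T sinθ, produces torque. sin 32° = 0.5299.
Στ = 0 ⇒ T × 1.8 × 0.5299 = 384.4 ⇒ T = 384.4 / 0.9538 = 403 N.

T ≈ 403 N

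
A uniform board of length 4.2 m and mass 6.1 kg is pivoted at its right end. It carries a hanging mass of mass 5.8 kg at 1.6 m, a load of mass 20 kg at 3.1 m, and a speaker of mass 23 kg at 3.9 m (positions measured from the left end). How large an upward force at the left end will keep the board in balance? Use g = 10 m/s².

Sum moments about the right end (the unknown pivot reaction has zero arm there).
Beam weight: 6.1 × 10 = 61 N down at 2.1 m → arm 2.1 m, τ = 61 × 2.1 = 128.1 N·m counterclockwise.
Hanging mass: 5.8 × 10 = 58 N down at 1.6 m → arm 2.6 m, τ = 58 × 2.6 = 150.8 N·m counterclockwise.
Load: 20 × 10 = 200 N down at 3.1 m → arm 1.1 m, τ = 200 × 1.1 = 220 N·m counterclockwise.
Speaker: 23 × 10 = 230 N down at 3.9 m → arm 0.3 m, τ = 230 × 0.3 = 69 N·m counterclockwise.
Net moment of the loads = 567.9 N·m counterclockwise.
The upward force F acts at the left end, arm 4.2 m, giving F × 4.2 clockwise.
For rotational equilibrium, F × 4.2 = 567.9, so F = 567.9 / 4.2 = 135 N.

F ≈ 135 N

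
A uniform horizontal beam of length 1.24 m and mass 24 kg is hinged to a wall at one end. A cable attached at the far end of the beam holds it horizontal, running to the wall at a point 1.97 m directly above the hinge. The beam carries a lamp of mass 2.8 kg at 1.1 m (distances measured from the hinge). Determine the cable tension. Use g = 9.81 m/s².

Sum moments about the hinge (the unknown hinge reaction has zero arm there).
Beam weight: 24 × 9.81 = 235.4 N down at 0.62 m → arm 0.62 m, τ = 235.4 × 0.62 = 145.9 N·m clockwise.
Lamp: 2.8 × 9.81 = 27.47 N down at 1.1 m → arm 1.1 m, τ = 27.47 × 1.1 = 30.22 N·m clockwise.
Total clockwise load moment = 176.1 N·m.
The cable tension T acts at 1.24 m; only its component perpendicular to the beam, T sinθ, produces torque. sinθ = h/√(h²+d²) = 1.97/√(1.97²+1.24²) = 0.8463.
For rotational equilibrium, T × 1.24 × 0.8463 = 176.1, so T = 176.1 / 1.049 = 168 N.

T ≈ 168 N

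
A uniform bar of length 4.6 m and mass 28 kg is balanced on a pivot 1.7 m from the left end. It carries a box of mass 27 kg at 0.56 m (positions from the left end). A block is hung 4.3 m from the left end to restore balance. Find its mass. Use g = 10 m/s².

m ≈ 5.38 kg

Sum moments about the pivot (at 1.7 m from the left end) (the support reaction has zero arm there).
Beam weight: 28 × 10 = 280 N down at 2.3 m → arm 0.6 m, τ = 280 × 0.6 = 168 N·m clockwise.
Box: 27 × 10 = 270 N down at 0.56 m → arm 1.14 m, τ = 270 × 1.14 = 307.8 N·m counterclockwise.
Net moment of known loads = 139.8 N·m counterclockwise.
An unknown mass m at 4.3 m has arm 2.6 m; its moment is m·g·2.6 clockwise.
For rotational equilibrium, m × 10 × 2.6 = 139.8, so m = 139.8 / (10 × 2.6) = 5.38 kg.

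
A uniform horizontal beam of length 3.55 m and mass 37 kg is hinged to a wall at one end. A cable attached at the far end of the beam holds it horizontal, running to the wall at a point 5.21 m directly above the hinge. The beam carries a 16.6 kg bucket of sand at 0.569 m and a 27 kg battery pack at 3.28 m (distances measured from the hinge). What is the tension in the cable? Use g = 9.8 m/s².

Sum moments about the hinge (the unknown hinge reaction has zero arm there).
Beam weight: 37 × 9.8 = 362.6 N down at 1.775 m → arm 1.775 m, τ = 362.6 × 1.775 = 643.6 N·m clockwise.
Bucket of sand: 16.6 × 9.8 = 162.7 N down at 0.569 m → arm 0.569 m, τ = 162.7 × 0.569 = 92.58 N·m clockwise.
Battery pack: 27 × 9.8 = 264.6 N down at 3.28 m → arm 3.28 m, τ = 264.6 × 3.28 = 867.9 N·m clockwise.
Total clockwise load moment = 1604 N·m.
The cable tension T acts at 3.55 m; only its component perpendicular to the beam, T sinθ, produces torque. sinθ = h/√(h²+d²) = 5.21/√(5.21²+3.55²) = 0.8264.
Balancing moments: T × 3.55 × 0.8264 = 1604, giving T = 1604 / 2.934 = 547 N.

T ≈ 547 N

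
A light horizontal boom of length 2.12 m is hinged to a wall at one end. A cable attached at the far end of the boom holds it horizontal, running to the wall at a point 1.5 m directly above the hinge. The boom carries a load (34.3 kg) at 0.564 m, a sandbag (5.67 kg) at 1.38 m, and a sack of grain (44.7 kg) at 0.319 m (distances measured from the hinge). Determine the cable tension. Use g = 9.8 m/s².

T ≈ 332 N

About the hinge:
Load: 34.3 × 9.8 = 336.1 N down at 0.564 m → arm 0.564 m, τ = 336.1 × 0.564 = 189.6 N·m clockwise.
Sandbag: 5.67 × 9.8 = 55.57 N down at 1.38 m → arm 1.38 m, τ = 55.57 × 1.38 = 76.69 N·m clockwise.
Sack of grain: 44.7 × 9.8 = 438.1 N down at 0.319 m → arm 0.319 m, τ = 438.1 × 0.319 = 139.8 N·m clockwise.
Total clockwise load moment = 406.1 N·m.
The cable tension T acts at 2.12 m; only its component perpendicular to the boom, T sinθ, produces torque. sinθ = h/√(h²+d²) = 1.5/√(1.5²+2.12²) = 0.5776.
Στ = 0 ⇒ T × 2.12 × 0.5776 = 406.1 ⇒ T = 406.1 / 1.225 = 332 N.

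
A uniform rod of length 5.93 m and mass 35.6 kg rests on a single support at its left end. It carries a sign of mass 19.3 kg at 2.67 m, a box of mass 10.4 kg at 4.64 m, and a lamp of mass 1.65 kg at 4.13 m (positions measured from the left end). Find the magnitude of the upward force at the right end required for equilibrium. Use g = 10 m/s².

F ≈ 358 N

Choose the left end as the axis so the unknown pivot reaction has zero arm there.
Beam weight: 35.6 × 10 = 356 N down at 2.965 m → arm 2.965 m, τ = 356 × 2.965 = 1056 N·m clockwise.
Sign: 19.3 × 10 = 193 N down at 2.67 m → arm 2.67 m, τ = 193 × 2.67 = 515.3 N·m clockwise.
Box: 10.4 × 10 = 104 N down at 4.64 m → arm 4.64 m, τ = 104 × 4.64 = 482.6 N·m clockwise.
Lamp: 1.65 × 10 = 16.5 N down at 4.13 m → arm 4.13 m, τ = 16.5 × 4.13 = 68.14 N·m clockwise.
Net moment of the loads = 2122 N·m clockwise.
The upward force F acts at the right end, arm 5.93 m, giving F × 5.93 counterclockwise.
For rotational equilibrium, F × 5.93 = 2122, so F = 2122 / 5.93 = 358 N.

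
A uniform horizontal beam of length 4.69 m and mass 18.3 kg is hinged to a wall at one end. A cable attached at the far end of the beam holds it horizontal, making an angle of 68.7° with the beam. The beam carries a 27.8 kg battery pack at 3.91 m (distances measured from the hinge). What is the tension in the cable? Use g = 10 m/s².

T ≈ 347 N

Take moments about the hinge.
Beam weight: 18.3 × 10 = 183 N down at 2.345 m → arm 2.345 m, τ = 183 × 2.345 = 429.1 N·m clockwise.
Battery pack: 27.8 × 10 = 278 N down at 3.91 m → arm 3.91 m, τ = 278 × 3.91 = 1087 N·m clockwise.
Total clockwise load moment = 1516 N·m.
The cable tension T acts at 4.69 m; only its component perpendicular to the beam, T sinθ, produces torque. sin 68.7° = 0.9317.
For rotational equilibrium, T × 4.69 × 0.9317 = 1516, so T = 1516 / 4.37 = 347 N.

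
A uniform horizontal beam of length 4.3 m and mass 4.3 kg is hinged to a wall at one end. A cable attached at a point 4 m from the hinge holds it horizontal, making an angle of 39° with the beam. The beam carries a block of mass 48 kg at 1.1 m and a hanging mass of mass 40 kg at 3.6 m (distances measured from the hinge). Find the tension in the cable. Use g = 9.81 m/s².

Choose the hinge as the axis so the unknown hinge reaction has zero arm there.
Beam weight: 4.3 × 9.81 = 42.18 N down at 2.15 m → arm 2.15 m, τ = 42.18 × 2.15 = 90.69 N·m clockwise.
Block: 48 × 9.81 = 470.9 N down at 1.1 m → arm 1.1 m, τ = 470.9 × 1.1 = 518 N·m clockwise.
Hanging mass: 40 × 9.81 = 392.4 N down at 3.6 m → arm 3.6 m, τ = 392.4 × 3.6 = 1413 N·m clockwise.
Total clockwise load moment = 2022 N·m.
The cable tension T acts at 4 m; only its component perpendicular to the beam, T sinθ, produces torque. sin 39° = 0.6293.
For rotational equilibrium, T × 4 × 0.6293 = 2022, so T = 2022 / 2.517 = 803 N.

T ≈ 803 N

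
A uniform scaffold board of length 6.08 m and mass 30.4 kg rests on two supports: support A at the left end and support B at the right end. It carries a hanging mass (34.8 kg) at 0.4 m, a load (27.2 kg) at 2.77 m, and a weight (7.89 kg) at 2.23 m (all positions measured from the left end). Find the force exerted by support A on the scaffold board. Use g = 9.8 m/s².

R_A ≈ 662 N

About support B:
Beam weight: 30.4 × 9.8 = 297.9 N down at 3.04 m → arm 3.04 m, τ = 297.9 × 3.04 = 905.6 N·m counterclockwise.
Hanging mass: 34.8 × 9.8 = 341 N down at 0.4 m → arm 5.68 m, τ = 341 × 5.68 = 1937 N·m counterclockwise.
Load: 27.2 × 9.8 = 266.6 N down at 2.77 m → arm 3.31 m, τ = 266.6 × 3.31 = 882.4 N·m counterclockwise.
Weight: 7.89 × 9.8 = 77.32 N down at 2.23 m → arm 3.85 m, τ = 77.32 × 3.85 = 297.7 N·m counterclockwise.
Net load moment about support B = 4023 N·m counterclockwise.
Reaction R at support A is upward at 0 m, arm 6.08 m → moment R × 6.08 clockwise.
Balancing moments: R × 6.08 = 4023, giving R = 662 N.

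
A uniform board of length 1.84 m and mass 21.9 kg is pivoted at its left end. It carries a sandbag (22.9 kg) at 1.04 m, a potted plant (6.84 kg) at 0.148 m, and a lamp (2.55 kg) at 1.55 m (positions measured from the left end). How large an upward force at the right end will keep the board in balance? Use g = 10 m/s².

About the left end:
Beam weight: 21.9 × 10 = 219 N down at 0.92 m → arm 0.92 m, τ = 219 × 0.92 = 201.5 N·m clockwise.
Sandbag: 22.9 × 10 = 229 N down at 1.04 m → arm 1.04 m, τ = 229 × 1.04 = 238.2 N·m clockwise.
Potted plant: 6.84 × 10 = 68.4 N down at 0.148 m → arm 0.148 m, τ = 68.4 × 0.148 = 10.12 N·m clockwise.
Lamp: 2.55 × 10 = 25.5 N down at 1.55 m → arm 1.55 m, τ = 25.5 × 1.55 = 39.52 N·m clockwise.
Net moment of the loads = 489.3 N·m clockwise.
The upward force F acts at the right end, arm 1.84 m, giving F × 1.84 counterclockwise.
Setting net torque to zero: F × 1.84 = 489.3 → F = 489.3 / 1.84 = 266 N.

F ≈ 266 N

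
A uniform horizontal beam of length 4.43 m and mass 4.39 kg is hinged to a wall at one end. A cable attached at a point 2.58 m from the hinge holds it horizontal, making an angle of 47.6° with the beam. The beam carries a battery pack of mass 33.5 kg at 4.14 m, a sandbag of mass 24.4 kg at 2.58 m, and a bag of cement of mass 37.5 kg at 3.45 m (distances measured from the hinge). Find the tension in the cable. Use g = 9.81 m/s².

Taking torques about the hinge:
Beam weight: 4.39 × 9.81 = 43.07 N down at 2.215 m → arm 2.215 m, τ = 43.07 × 2.215 = 95.4 N·m clockwise.
Battery pack: 33.5 × 9.81 = 328.6 N down at 4.14 m → arm 4.14 m, τ = 328.6 × 4.14 = 1360 N·m clockwise.
Sandbag: 24.4 × 9.81 = 239.4 N down at 2.58 m → arm 2.58 m, τ = 239.4 × 2.58 = 617.7 N·m clockwise.
Bag of cement: 37.5 × 9.81 = 367.9 N down at 3.45 m → arm 3.45 m, τ = 367.9 × 3.45 = 1269 N·m clockwise.
Total clockwise load moment = 3342 N·m.
The cable tension T acts at 2.58 m; only its component perpendicular to the beam, T sinθ, produces torque. sin 47.6° = 0.7385.
Balancing moments: T × 2.58 × 0.7385 = 3342, giving T = 3342 / 1.905 = 1750 N.

T ≈ 1750 N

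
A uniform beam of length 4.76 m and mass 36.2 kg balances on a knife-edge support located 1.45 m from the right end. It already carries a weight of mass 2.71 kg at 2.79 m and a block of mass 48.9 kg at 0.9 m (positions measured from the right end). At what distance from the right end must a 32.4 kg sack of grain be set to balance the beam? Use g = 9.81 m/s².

About the knife-edge support (at 1.45 m from the right end):
Beam weight: 36.2 × 9.81 = 355.1 N down at 2.38 m → arm 0.93 m, τ = 355.1 × 0.93 = 330.2 N·m counterclockwise.
Weight: 2.71 × 9.81 = 26.59 N down at 2.79 m → arm 1.34 m, τ = 26.59 × 1.34 = 35.63 N·m counterclockwise.
Block: 48.9 × 9.81 = 479.7 N down at 0.9 m → arm 0.55 m, τ = 479.7 × 0.55 = 263.8 N·m clockwise.
Net moment of existing loads = 102 N·m counterclockwise.
The sack of grain weighs 32.4 × 9.81 = 317.8 N and must supply an equal clockwise moment, so its lever arm about the knife-edge support is 102 / 317.8 = 0.321 m.
That puts it at 1.45 − 0.321 = 1.13 m from the right end.

x ≈ 1.13 m from the right end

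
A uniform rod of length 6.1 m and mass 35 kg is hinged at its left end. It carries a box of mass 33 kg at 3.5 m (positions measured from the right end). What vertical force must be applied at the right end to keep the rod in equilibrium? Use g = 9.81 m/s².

Sum moments about the left end (the unknown pivot reaction has zero arm there).
Beam weight: 35 × 9.81 = 343.4 N down at 3.05 m → arm 3.05 m, τ = 343.4 × 3.05 = 1047 N·m clockwise.
Box: 33 × 9.81 = 323.7 N down at 3.5 m → arm 2.6 m, τ = 323.7 × 2.6 = 841.6 N·m clockwise.
Net moment of the loads = 1889 N·m clockwise.
The upward force F acts at the right end, arm 6.1 m, giving F × 6.1 counterclockwise.
Στ = 0 ⇒ F × 6.1 = 1889 ⇒ F = 1889 / 6.1 = 310 N.

F ≈ 310 N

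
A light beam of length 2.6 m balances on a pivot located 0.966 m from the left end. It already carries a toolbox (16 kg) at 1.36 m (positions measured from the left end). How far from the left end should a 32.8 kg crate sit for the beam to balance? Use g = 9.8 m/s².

x ≈ 0.774 m from the left end

Taking torques about the pivot (at 0.966 m from the left end):
Toolbox: 16 × 9.8 = 156.8 N down at 1.36 m → arm 0.394 m, τ = 156.8 × 0.394 = 61.78 N·m clockwise.
Net moment of existing loads = 61.78 N·m clockwise.
The crate weighs 32.8 × 9.8 = 321.4 N and must supply an equal counterclockwise moment, so its lever arm about the pivot is 61.78 / 321.4 = 0.192 m.
That puts it at 0.966 − 0.192 = 0.774 m from the left end.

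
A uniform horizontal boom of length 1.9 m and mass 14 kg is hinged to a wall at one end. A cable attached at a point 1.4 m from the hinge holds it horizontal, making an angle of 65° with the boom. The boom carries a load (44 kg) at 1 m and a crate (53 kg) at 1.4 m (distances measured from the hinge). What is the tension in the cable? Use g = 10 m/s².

About the hinge:
Beam weight: 14 × 10 = 140 N down at 0.95 m → arm 0.95 m, τ = 140 × 0.95 = 133 N·m clockwise.
Load: 44 × 10 = 440 N down at 1 m → arm 1 m, τ = 440 × 1 = 440 N·m clockwise.
Crate: 53 × 10 = 530 N down at 1.4 m → arm 1.4 m, τ = 530 × 1.4 = 742 N·m clockwise.
Total clockwise load moment = 1315 N·m.
The cable tension T acts at 1.4 m; only its component perpendicular to the boom, T sinθ, produces torque. sin 65° = 0.9063.
Στ = 0 ⇒ T × 1.4 × 0.9063 = 1315 ⇒ T = 1315 / 1.269 = 1040 N.

T ≈ 1040 N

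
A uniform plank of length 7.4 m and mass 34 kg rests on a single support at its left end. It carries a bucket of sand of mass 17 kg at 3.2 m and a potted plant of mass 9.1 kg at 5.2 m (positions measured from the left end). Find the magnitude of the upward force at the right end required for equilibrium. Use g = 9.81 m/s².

Sum moments about the left end (the unknown pivot reaction has zero arm there).
Beam weight: 34 × 9.81 = 333.5 N down at 3.7 m → arm 3.7 m, τ = 333.5 × 3.7 = 1234 N·m clockwise.
Bucket of sand: 17 × 9.81 = 166.8 N down at 3.2 m → arm 3.2 m, τ = 166.8 × 3.2 = 533.8 N·m clockwise.
Potted plant: 9.1 × 9.81 = 89.27 N down at 5.2 m → arm 5.2 m, τ = 89.27 × 5.2 = 464.2 N·m clockwise.
Net moment of the loads = 2232 N·m clockwise.
The upward force F acts at the right end, arm 7.4 m, giving F × 7.4 counterclockwise.
Balancing moments: F × 7.4 = 2232, giving F = 2232 / 7.4 = 302 N.

F ≈ 302 N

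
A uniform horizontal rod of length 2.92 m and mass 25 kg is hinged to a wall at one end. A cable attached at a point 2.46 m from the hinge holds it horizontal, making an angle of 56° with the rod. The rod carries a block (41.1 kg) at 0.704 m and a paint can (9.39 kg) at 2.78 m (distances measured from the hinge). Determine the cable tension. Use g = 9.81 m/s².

T ≈ 440 N

Choose the hinge as the axis so the unknown hinge reaction has zero arm there.
Beam weight: 25 × 9.81 = 245.2 N down at 1.46 m → arm 1.46 m, τ = 245.2 × 1.46 = 358 N·m clockwise.
Block: 41.1 × 9.81 = 403.2 N down at 0.704 m → arm 0.704 m, τ = 403.2 × 0.704 = 283.9 N·m clockwise.
Paint can: 9.39 × 9.81 = 92.12 N down at 2.78 m → arm 2.78 m, τ = 92.12 × 2.78 = 256.1 N·m clockwise.
Total clockwise load moment = 898 N·m.
The cable tension T acts at 2.46 m; only its component perpendicular to the rod, T sinθ, produces torque. sin 56° = 0.829.
Στ = 0 ⇒ T × 2.46 × 0.829 = 898 ⇒ T = 898 / 2.039 = 440 N.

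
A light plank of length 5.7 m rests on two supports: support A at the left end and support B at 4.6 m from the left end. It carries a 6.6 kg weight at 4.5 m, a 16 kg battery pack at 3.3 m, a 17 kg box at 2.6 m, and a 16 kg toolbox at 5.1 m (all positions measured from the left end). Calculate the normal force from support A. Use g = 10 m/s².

Sum moments about support B (its reaction then has zero moment arm).
Weight: 6.6 × 10 = 66 N down at 4.5 m → arm 0.1 m, τ = 66 × 0.1 = 6.6 N·m counterclockwise.
Battery pack: 16 × 10 = 160 N down at 3.3 m → arm 1.3 m, τ = 160 × 1.3 = 208 N·m counterclockwise.
Box: 17 × 10 = 170 N down at 2.6 m → arm 2 m, τ = 170 × 2 = 340 N·m counterclockwise.
Toolbox: 16 × 10 = 160 N down at 5.1 m → arm 0.5 m, τ = 160 × 0.5 = 80 N·m clockwise.
Net load moment about support B = 474.6 N·m counterclockwise.
Reaction R at support A is upward at 0 m, arm 4.6 m → moment R × 4.6 clockwise.
Στ = 0 ⇒ R × 4.6 = 474.6 ⇒ R = 103 N.

R_A ≈ 103 N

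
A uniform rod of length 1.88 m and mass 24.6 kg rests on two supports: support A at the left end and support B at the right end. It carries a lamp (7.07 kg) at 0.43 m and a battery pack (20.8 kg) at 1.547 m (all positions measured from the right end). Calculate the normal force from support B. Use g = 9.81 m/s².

About support A:
Beam weight: 24.6 × 9.81 = 241.3 N down at 0.94 m → arm 0.94 m, τ = 241.3 × 0.94 = 226.8 N·m clockwise.
Lamp: 7.07 × 9.81 = 69.36 N down at 0.43 m → arm 1.45 m, τ = 69.36 × 1.45 = 100.6 N·m clockwise.
Battery pack: 20.8 × 9.81 = 204 N down at 1.547 m → arm 0.333 m, τ = 204 × 0.333 = 67.93 N·m clockwise.
Net load moment about support A = 395.3 N·m clockwise.
Reaction R at support B is upward at 0 m, arm 1.88 m → moment R × 1.88 counterclockwise.
Στ = 0 ⇒ R × 1.88 = 395.3 ⇒ R = 210 N.

R_B ≈ 210 N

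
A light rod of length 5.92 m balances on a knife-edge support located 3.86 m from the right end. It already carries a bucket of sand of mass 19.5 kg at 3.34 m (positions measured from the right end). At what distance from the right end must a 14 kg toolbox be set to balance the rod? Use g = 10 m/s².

About the knife-edge support (at 3.86 m from the right end):
Bucket of sand: 19.5 × 10 = 195 N down at 3.34 m → arm 0.52 m, τ = 195 × 0.52 = 101.4 N·m clockwise.
Net moment of existing loads = 101.4 N·m clockwise.
The toolbox weighs 14 × 10 = 140 N and must supply an equal counterclockwise moment, so its lever arm about the knife-edge support is 101.4 / 140 = 0.724 m.
That puts it at 3.86 + 0.724 = 4.58 m from the right end.

x ≈ 4.58 m from the right end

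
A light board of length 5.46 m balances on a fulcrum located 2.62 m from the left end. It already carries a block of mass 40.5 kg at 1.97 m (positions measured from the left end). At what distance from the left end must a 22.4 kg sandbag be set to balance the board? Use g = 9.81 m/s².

x ≈ 3.8 m from the left end

Taking torques about the fulcrum (at 2.62 m from the left end):
Block: 40.5 × 9.81 = 397.3 N down at 1.97 m → arm 0.65 m, τ = 397.3 × 0.65 = 258.2 N·m counterclockwise.
Net moment of existing loads = 258.2 N·m counterclockwise.
The sandbag weighs 22.4 × 9.81 = 219.7 N and must supply an equal clockwise moment, so its lever arm about the fulcrum is 258.2 / 219.7 = 1.18 m.
That puts it at 2.62 + 1.18 = 3.8 m from the left end.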